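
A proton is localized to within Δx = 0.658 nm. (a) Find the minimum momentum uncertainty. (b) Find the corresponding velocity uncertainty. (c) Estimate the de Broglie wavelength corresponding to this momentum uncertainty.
(a) Δp_min = 8.013 × 10^-26 kg·m/s
(b) Δv_min = 47.910 m/s
(c) λ_dB = 8.269 nm

Step-by-step:

(a) From the uncertainty principle:
Δp_min = ℏ/(2Δx) = (1.055e-34 J·s)/(2 × 6.580e-10 m) = 8.013e-26 kg·m/s

(b) The velocity uncertainty:
Δv = Δp/m = (8.013e-26 kg·m/s)/(1.673e-27 kg) = 4.791e+01 m/s = 47.910 m/s

(c) The de Broglie wavelength for this momentum:
λ = h/p = (6.626e-34 J·s)/(8.013e-26 kg·m/s) = 8.269e-09 m = 8.269 nm

Note: The de Broglie wavelength is comparable to the localization size, as expected from wave-particle duality.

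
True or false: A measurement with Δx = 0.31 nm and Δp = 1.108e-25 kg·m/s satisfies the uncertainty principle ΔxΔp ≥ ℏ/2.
No, it violates the uncertainty principle (impossible measurement).

Calculate the product ΔxΔp:
ΔxΔp = (3.100e-10 m) × (1.108e-25 kg·m/s)
ΔxΔp = 3.435e-35 J·s

Compare to the minimum allowed value ℏ/2:
ℏ/2 = 5.273e-35 J·s

Since ΔxΔp = 3.435e-35 J·s < 5.273e-35 J·s = ℏ/2,
the measurement violates the uncertainty principle.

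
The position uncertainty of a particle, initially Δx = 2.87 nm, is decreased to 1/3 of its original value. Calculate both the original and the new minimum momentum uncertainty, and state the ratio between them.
Original Δp_min = 1.837 × 10^-26 kg·m/s; new Δp'_min = 5.512 × 10^-26 kg·m/s; ratio Δp'_min/Δp_min = 3.

From the uncertainty principle ΔxΔp ≥ ℏ/2, the minimum momentum uncertainty is Δp_min = ℏ/(2Δx).

Original (Δx = 2.87 nm = 2.870e-09 m):
Δp_min = (1.055e-34 J·s)/(2 × 2.870e-09 m) = 1.837e-26 kg·m/s

When Δx → (1/3)Δx:
Δp'_min = ℏ/(2 × (1/3)Δx) = 3 × ℏ/(2Δx) = 3 × Δp_min
Δp'_min = 3 × 1.837e-26 kg·m/s = 5.512e-26 kg·m/s

Since Δp_min ∝ 1/Δx, when Δx is decreased to 1/3 of its original value, Δp_min increases to 3 times its original value.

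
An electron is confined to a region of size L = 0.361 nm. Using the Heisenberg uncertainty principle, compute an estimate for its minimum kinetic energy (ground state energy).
73.088 meV

Using the uncertainty principle to estimate ground state energy:

1. The position uncertainty is approximately the confinement size:
   Δx ≈ L = 3.610e-10 m

2. From ΔxΔp ≥ ℏ/2, the minimum momentum uncertainty is:
   Δp ≈ ℏ/(2L) = 1.461e-25 kg·m/s

3. The kinetic energy is approximately:
   KE ≈ (Δp)²/(2m) = (1.461e-25)²/(2 × 9.109e-31 kg)
   KE ≈ 1.171e-20 J = 73.088 meV

This is an order-of-magnitude estimate of the ground state energy.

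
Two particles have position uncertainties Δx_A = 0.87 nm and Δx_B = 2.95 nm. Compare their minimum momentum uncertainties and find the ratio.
Particle A has the larger minimum momentum uncertainty, by a factor of 3.39.

For each particle, the minimum momentum uncertainty is Δp_min = ℏ/(2Δx):

Particle A: Δp_A = ℏ/(2×8.700e-10 m) = 6.061e-26 kg·m/s
Particle B: Δp_B = ℏ/(2×2.950e-09 m) = 1.787e-26 kg·m/s

Ratio: Δp_A/Δp_B = 3.39

Since Δp_min ∝ 1/Δx, the particle with smaller position uncertainty (A) has larger momentum uncertainty.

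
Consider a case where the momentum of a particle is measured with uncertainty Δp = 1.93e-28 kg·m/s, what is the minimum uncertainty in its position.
273.205 nm

Using the Heisenberg uncertainty principle:
ΔxΔp ≥ ℏ/2

The minimum uncertainty in position is:
Δx_min = ℏ/(2Δp)
Δx_min = (1.055e-34 J·s) / (2 × 1.930e-28 kg·m/s)
Δx_min = 2.732e-07 m = 273.205 nm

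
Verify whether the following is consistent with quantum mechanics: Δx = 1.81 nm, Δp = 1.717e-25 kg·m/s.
Yes, it satisfies the uncertainty principle.

Calculate the product ΔxΔp:
ΔxΔp = (1.810e-09 m) × (1.717e-25 kg·m/s)
ΔxΔp = 3.108e-34 J·s

Compare to the minimum allowed value ℏ/2:
ℏ/2 = 5.273e-35 J·s

Since ΔxΔp = 3.108e-34 J·s ≥ 5.273e-35 J·s = ℏ/2,
the measurement satisfies the uncertainty principle.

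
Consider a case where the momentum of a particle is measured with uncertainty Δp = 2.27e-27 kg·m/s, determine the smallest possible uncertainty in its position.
23.228 nm

Using the Heisenberg uncertainty principle:
ΔxΔp ≥ ℏ/2

The minimum uncertainty in position is:
Δx_min = ℏ/(2Δp)
Δx_min = (1.055e-34 J·s) / (2 × 2.270e-27 kg·m/s)
Δx_min = 2.323e-08 m = 23.228 nm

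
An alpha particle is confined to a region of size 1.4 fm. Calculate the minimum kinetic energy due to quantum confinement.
666.229 keV

Using the uncertainty principle:

1. Position uncertainty: Δx ≈ 1.400e-15 m
2. Minimum momentum uncertainty: Δp = ℏ/(2Δx) = 3.766e-20 kg·m/s
3. Minimum kinetic energy:
   KE = (Δp)²/(2m) = (3.766e-20)²/(2 × 6.645e-27 kg)
   KE = 1.067e-13 J = 666.229 keV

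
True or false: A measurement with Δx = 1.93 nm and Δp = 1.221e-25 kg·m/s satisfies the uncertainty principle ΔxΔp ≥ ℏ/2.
Yes, it satisfies the uncertainty principle.

Calculate the product ΔxΔp:
ΔxΔp = (1.930e-09 m) × (1.221e-25 kg·m/s)
ΔxΔp = 2.357e-34 J·s

Compare to the minimum allowed value ℏ/2:
ℏ/2 = 5.273e-35 J·s

Since ΔxΔp = 2.357e-34 J·s ≥ 5.273e-35 J·s = ℏ/2,
the measurement satisfies the uncertainty principle.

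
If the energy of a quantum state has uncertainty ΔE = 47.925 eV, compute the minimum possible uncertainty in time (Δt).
6.867 as

Using the energy-time uncertainty principle:
ΔEΔt ≥ ℏ/2

The minimum uncertainty in time is:
Δt_min = ℏ/(2ΔE)
Δt_min = (1.055e-34 J·s) / (2 × 7.678e-18 J)
Δt_min = 6.867e-18 s = 6.867 as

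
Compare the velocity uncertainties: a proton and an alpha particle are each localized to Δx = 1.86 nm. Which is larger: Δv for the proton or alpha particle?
The proton has the larger minimum velocity uncertainty, by a ratio of 4.0.

For both particles, Δp_min = ℏ/(2Δx) = 2.835e-26 kg·m/s (same for both).

The velocity uncertainty is Δv = Δp/m:
- proton: Δv = 2.835e-26 / 1.673e-27 = 1.695e+01 m/s = 16.949 m/s
- alpha particle: Δv = 2.835e-26 / 6.645e-27 = 4.266e+00 m/s = 4.266 m/s

Ratio: 1.695e+01 / 4.266e+00 = 4.0

The lighter particle has larger velocity uncertainty because Δv ∝ 1/m.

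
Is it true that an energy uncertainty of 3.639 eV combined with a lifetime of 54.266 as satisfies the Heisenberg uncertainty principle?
No, it violates the uncertainty relation.

Calculate the product ΔEΔt:
ΔE = 3.639 eV = 5.830e-19 J
ΔEΔt = (5.830e-19 J) × (5.427e-17 s)
ΔEΔt = 3.164e-35 J·s

Compare to the minimum allowed value ℏ/2:
ℏ/2 = 5.273e-35 J·s

Since ΔEΔt = 3.164e-35 J·s < 5.273e-35 J·s = ℏ/2,
this violates the uncertainty relation.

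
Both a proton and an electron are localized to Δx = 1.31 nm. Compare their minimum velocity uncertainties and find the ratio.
The electron has the larger minimum velocity uncertainty, by a ratio of 1836.2.

For both particles, Δp_min = ℏ/(2Δx) = 4.025e-26 kg·m/s (same for both).

The velocity uncertainty is Δv = Δp/m:
- proton: Δv = 4.025e-26 / 1.673e-27 = 2.406e+01 m/s = 24.065 m/s
- electron: Δv = 4.025e-26 / 9.109e-31 = 4.419e+04 m/s = 44.186 km/s

Ratio: 4.419e+04 / 2.406e+01 = 1836.2

The lighter particle has larger velocity uncertainty because Δv ∝ 1/m.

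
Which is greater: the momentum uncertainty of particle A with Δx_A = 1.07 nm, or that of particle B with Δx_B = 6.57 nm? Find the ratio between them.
Particle A has the larger minimum momentum uncertainty, by a factor of 6.14.

For each particle, the minimum momentum uncertainty is Δp_min = ℏ/(2Δx):

Particle A: Δp_A = ℏ/(2×1.070e-09 m) = 4.928e-26 kg·m/s
Particle B: Δp_B = ℏ/(2×6.570e-09 m) = 8.026e-27 kg·m/s

Ratio: Δp_A/Δp_B = 6.14

Since Δp_min ∝ 1/Δx, the particle with smaller position uncertainty (A) has larger momentum uncertainty.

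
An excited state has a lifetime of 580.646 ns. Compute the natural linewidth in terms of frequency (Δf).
137.050 kHz

Using the energy-time uncertainty principle and E = hf:
ΔEΔt ≥ ℏ/2
hΔf·Δt ≥ ℏ/2

The minimum frequency uncertainty is:
Δf = ℏ/(2hτ) = 1/(4πτ)
Δf = 1/(4π × 5.806e-07 s)
Δf = 1.370e+05 Hz = 137.050 kHz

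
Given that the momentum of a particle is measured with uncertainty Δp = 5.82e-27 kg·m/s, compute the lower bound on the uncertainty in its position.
9.060 nm

Using the Heisenberg uncertainty principle:
ΔxΔp ≥ ℏ/2

The minimum uncertainty in position is:
Δx_min = ℏ/(2Δp)
Δx_min = (1.055e-34 J·s) / (2 × 5.820e-27 kg·m/s)
Δx_min = 9.060e-09 m = 9.060 nm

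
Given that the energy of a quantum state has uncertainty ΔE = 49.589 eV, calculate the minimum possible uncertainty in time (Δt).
6.637 as

Using the energy-time uncertainty principle:
ΔEΔt ≥ ℏ/2

The minimum uncertainty in time is:
Δt_min = ℏ/(2ΔE)
Δt_min = (1.055e-34 J·s) / (2 × 7.945e-18 J)
Δt_min = 6.637e-18 s = 6.637 as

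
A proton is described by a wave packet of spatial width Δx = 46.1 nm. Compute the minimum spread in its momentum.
1.144 × 10^-27 kg·m/s

For a wave packet, the spatial width Δx and momentum spread Δp are related by the uncertainty principle:
ΔxΔp ≥ ℏ/2

The minimum momentum spread is:
Δp_min = ℏ/(2Δx)
Δp_min = (1.055e-34 J·s) / (2 × 4.610e-08 m)
Δp_min = 1.144e-27 kg·m/s

A wave packet cannot have both a well-defined position and well-defined momentum.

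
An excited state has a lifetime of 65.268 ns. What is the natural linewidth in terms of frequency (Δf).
1.219 MHz

Using the energy-time uncertainty principle and E = hf:
ΔEΔt ≥ ℏ/2
hΔf·Δt ≥ ℏ/2

The minimum frequency uncertainty is:
Δf = ℏ/(2hτ) = 1/(4πτ)
Δf = 1/(4π × 6.527e-08 s)
Δf = 1.219e+06 Hz = 1.219 MHz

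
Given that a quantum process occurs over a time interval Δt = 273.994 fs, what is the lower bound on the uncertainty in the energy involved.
1.201 meV

Using the energy-time uncertainty principle:
ΔEΔt ≥ ℏ/2

The minimum uncertainty in energy is:
ΔE_min = ℏ/(2Δt)
ΔE_min = (1.055e-34 J·s) / (2 × 2.740e-13 s)
ΔE_min = 1.924e-22 J = 1.201 meV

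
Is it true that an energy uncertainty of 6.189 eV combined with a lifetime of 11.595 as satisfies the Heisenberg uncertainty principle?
No, it violates the uncertainty relation.

Calculate the product ΔEΔt:
ΔE = 6.189 eV = 9.916e-19 J
ΔEΔt = (9.916e-19 J) × (1.160e-17 s)
ΔEΔt = 1.150e-35 J·s

Compare to the minimum allowed value ℏ/2:
ℏ/2 = 5.273e-35 J·s

Since ΔEΔt = 1.150e-35 J·s < 5.273e-35 J·s = ℏ/2,
this violates the uncertainty relation.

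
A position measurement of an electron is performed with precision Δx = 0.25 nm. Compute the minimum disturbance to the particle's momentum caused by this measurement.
2.109 × 10^-25 kg·m/s

The uncertainty principle implies that measuring position disturbs momentum:
ΔxΔp ≥ ℏ/2

When we measure position with precision Δx, we necessarily introduce a momentum uncertainty:
Δp ≥ ℏ/(2Δx)
Δp_min = (1.055e-34 J·s) / (2 × 2.500e-10 m)
Δp_min = 2.109e-25 kg·m/s

The more precisely we measure position, the greater the momentum disturbance.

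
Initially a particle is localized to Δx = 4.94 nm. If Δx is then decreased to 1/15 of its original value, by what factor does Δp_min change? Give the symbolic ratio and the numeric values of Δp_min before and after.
Original Δp_min = 1.067 × 10^-26 kg·m/s; new Δp'_min = 1.601 × 10^-25 kg·m/s; ratio Δp'_min/Δp_min = 15.

From the uncertainty principle ΔxΔp ≥ ℏ/2, the minimum momentum uncertainty is Δp_min = ℏ/(2Δx).

Original (Δx = 4.94 nm = 4.940e-09 m):
Δp_min = (1.055e-34 J·s)/(2 × 4.940e-09 m) = 1.067e-26 kg·m/s

When Δx → (1/15)Δx:
Δp'_min = ℏ/(2 × (1/15)Δx) = 15 × ℏ/(2Δx) = 15 × Δp_min
Δp'_min = 15 × 1.067e-26 kg·m/s = 1.601e-25 kg·m/s

Since Δp_min ∝ 1/Δx, when Δx is decreased to 1/15 of its original value, Δp_min increases to 15 times its original value.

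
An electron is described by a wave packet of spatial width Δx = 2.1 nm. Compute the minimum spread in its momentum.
2.511 × 10^-26 kg·m/s

For a wave packet, the spatial width Δx and momentum spread Δp are related by the uncertainty principle:
ΔxΔp ≥ ℏ/2

The minimum momentum spread is:
Δp_min = ℏ/(2Δx)
Δp_min = (1.055e-34 J·s) / (2 × 2.100e-09 m)
Δp_min = 2.511e-26 kg·m/s

A wave packet cannot have both a well-defined position and well-defined momentum.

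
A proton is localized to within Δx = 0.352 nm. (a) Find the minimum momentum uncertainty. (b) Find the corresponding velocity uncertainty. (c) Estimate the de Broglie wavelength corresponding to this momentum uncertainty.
(a) Δp_min = 1.498 × 10^-25 kg·m/s
(b) Δv_min = 89.558 m/s
(c) λ_dB = 4.423 nm

Step-by-step:

(a) From the uncertainty principle:
Δp_min = ℏ/(2Δx) = (1.055e-34 J·s)/(2 × 3.520e-10 m) = 1.498e-25 kg·m/s

(b) The velocity uncertainty:
Δv = Δp/m = (1.498e-25 kg·m/s)/(1.673e-27 kg) = 8.956e+01 m/s = 89.558 m/s

(c) The de Broglie wavelength for this momentum:
λ = h/p = (6.626e-34 J·s)/(1.498e-25 kg·m/s) = 4.423e-09 m = 4.423 nm

Note: The de Broglie wavelength is comparable to the localization size, as expected from wave-particle duality.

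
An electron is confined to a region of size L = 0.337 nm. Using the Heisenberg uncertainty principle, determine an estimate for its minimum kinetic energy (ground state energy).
83.869 meV

Using the uncertainty principle to estimate ground state energy:

1. The position uncertainty is approximately the confinement size:
   Δx ≈ L = 3.370e-10 m

2. From ΔxΔp ≥ ℏ/2, the minimum momentum uncertainty is:
   Δp ≈ ℏ/(2L) = 1.565e-25 kg·m/s

3. The kinetic energy is approximately:
   KE ≈ (Δp)²/(2m) = (1.565e-25)²/(2 × 9.109e-31 kg)
   KE ≈ 1.344e-20 J = 83.869 meV

This is an order-of-magnitude estimate of the ground state energy.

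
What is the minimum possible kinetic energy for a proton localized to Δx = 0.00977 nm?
54.346 meV

Localizing a particle requires giving it sufficient momentum uncertainty:

1. From uncertainty principle: Δp ≥ ℏ/(2Δx)
   Δp_min = (1.055e-34 J·s) / (2 × 9.770e-12 m)
   Δp_min = 5.397e-24 kg·m/s

2. This momentum uncertainty corresponds to kinetic energy:
   KE ≈ (Δp)²/(2m) = (5.397e-24)²/(2 × 1.673e-27 kg)
   KE = 8.707e-21 J = 54.346 meV

Tighter localization requires more energy.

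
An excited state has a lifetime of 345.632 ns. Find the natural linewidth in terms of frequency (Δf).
230.238 kHz

Using the energy-time uncertainty principle and E = hf:
ΔEΔt ≥ ℏ/2
hΔf·Δt ≥ ℏ/2

The minimum frequency uncertainty is:
Δf = ℏ/(2hτ) = 1/(4πτ)
Δf = 1/(4π × 3.456e-07 s)
Δf = 2.302e+05 Hz = 230.238 kHz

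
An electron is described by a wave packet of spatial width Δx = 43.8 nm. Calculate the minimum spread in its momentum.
1.204 × 10^-27 kg·m/s

For a wave packet, the spatial width Δx and momentum spread Δp are related by the uncertainty principle:
ΔxΔp ≥ ℏ/2

The minimum momentum spread is:
Δp_min = ℏ/(2Δx)
Δp_min = (1.055e-34 J·s) / (2 × 4.380e-08 m)
Δp_min = 1.204e-27 kg·m/s

A wave packet cannot have both a well-defined position and well-defined momentum.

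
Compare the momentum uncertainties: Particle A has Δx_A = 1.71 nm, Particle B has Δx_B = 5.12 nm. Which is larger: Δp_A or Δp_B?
Particle A has the larger minimum momentum uncertainty, by a factor of 2.99.

For each particle, the minimum momentum uncertainty is Δp_min = ℏ/(2Δx):

Particle A: Δp_A = ℏ/(2×1.710e-09 m) = 3.084e-26 kg·m/s
Particle B: Δp_B = ℏ/(2×5.120e-09 m) = 1.030e-26 kg·m/s

Ratio: Δp_A/Δp_B = 2.99

Since Δp_min ∝ 1/Δx, the particle with smaller position uncertainty (A) has larger momentum uncertainty.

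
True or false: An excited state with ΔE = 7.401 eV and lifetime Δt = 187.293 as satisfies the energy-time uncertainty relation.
Yes, it satisfies the uncertainty relation.

Calculate the product ΔEΔt:
ΔE = 7.401 eV = 1.186e-18 J
ΔEΔt = (1.186e-18 J) × (1.873e-16 s)
ΔEΔt = 2.221e-34 J·s

Compare to the minimum allowed value ℏ/2:
ℏ/2 = 5.273e-35 J·s

Since ΔEΔt = 2.221e-34 J·s ≥ 5.273e-35 J·s = ℏ/2,
this satisfies the uncertainty relation.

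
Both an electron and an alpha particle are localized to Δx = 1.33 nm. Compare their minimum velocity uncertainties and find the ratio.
The electron has the larger minimum velocity uncertainty, by a ratio of 7294.3.

For both particles, Δp_min = ℏ/(2Δx) = 3.965e-26 kg·m/s (same for both).

The velocity uncertainty is Δv = Δp/m:
- electron: Δv = 3.965e-26 / 9.109e-31 = 4.352e+04 m/s = 43.522 km/s
- alpha particle: Δv = 3.965e-26 / 6.645e-27 = 5.967e+00 m/s = 5.967 m/s

Ratio: 4.352e+04 / 5.967e+00 = 7294.3

The lighter particle has larger velocity uncertainty because Δv ∝ 1/m.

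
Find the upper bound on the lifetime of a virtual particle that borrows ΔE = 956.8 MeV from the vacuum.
3.440 × 10^-25 s

Using the energy-time uncertainty principle:
ΔEΔt ≥ ℏ/2

For a virtual particle borrowing energy ΔE, the maximum lifetime is:
Δt_max = ℏ/(2ΔE)

Converting energy:
ΔE = 956.8 MeV = 1.533e-10 J

Δt_max = (1.055e-34 J·s) / (2 × 1.533e-10 J)
Δt_max = 3.440e-25 s = 3.440 × 10^-25 s

Virtual particles with higher borrowed energy exist for shorter times.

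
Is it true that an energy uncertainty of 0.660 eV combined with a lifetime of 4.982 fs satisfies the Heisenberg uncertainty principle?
Yes, it satisfies the uncertainty relation.

Calculate the product ΔEΔt:
ΔE = 0.660 eV = 1.057e-19 J
ΔEΔt = (1.057e-19 J) × (4.982e-15 s)
ΔEΔt = 5.268e-34 J·s

Compare to the minimum allowed value ℏ/2:
ℏ/2 = 5.273e-35 J·s

Since ΔEΔt = 5.268e-34 J·s ≥ 5.273e-35 J·s = ℏ/2,
this satisfies the uncertainty relation.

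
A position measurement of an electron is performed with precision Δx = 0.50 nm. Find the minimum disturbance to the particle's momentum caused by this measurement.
1.055 × 10^-25 kg·m/s

The uncertainty principle implies that measuring position disturbs momentum:
ΔxΔp ≥ ℏ/2

When we measure position with precision Δx, we necessarily introduce a momentum uncertainty:
Δp ≥ ℏ/(2Δx)
Δp_min = (1.055e-34 J·s) / (2 × 5.000e-10 m)
Δp_min = 1.055e-25 kg·m/s

The more precisely we measure position, the greater the momentum disturbance.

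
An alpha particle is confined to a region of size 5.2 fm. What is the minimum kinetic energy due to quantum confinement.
48.292 keV

Using the uncertainty principle:

1. Position uncertainty: Δx ≈ 5.200e-15 m
2. Minimum momentum uncertainty: Δp = ℏ/(2Δx) = 1.014e-20 kg·m/s
3. Minimum kinetic energy:
   KE = (Δp)²/(2m) = (1.014e-20)²/(2 × 6.645e-27 kg)
   KE = 7.737e-15 J = 48.292 keV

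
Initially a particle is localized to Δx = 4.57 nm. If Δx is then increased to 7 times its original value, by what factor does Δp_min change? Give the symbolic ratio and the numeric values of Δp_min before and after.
Original Δp_min = 1.154 × 10^-26 kg·m/s; new Δp'_min = 1.648 × 10^-27 kg·m/s; ratio Δp'_min/Δp_min = 1/7.

From the uncertainty principle ΔxΔp ≥ ℏ/2, the minimum momentum uncertainty is Δp_min = ℏ/(2Δx).

Original (Δx = 4.57 nm = 4.570e-09 m):
Δp_min = (1.055e-34 J·s)/(2 × 4.570e-09 m) = 1.154e-26 kg·m/s

When Δx → 7Δx:
Δp'_min = ℏ/(2 × 7Δx) = (1/7) × ℏ/(2Δx) = (1/7) × Δp_min
Δp'_min = 1/7 × 1.154e-26 kg·m/s = 1.648e-27 kg·m/s

Since Δp_min ∝ 1/Δx, when Δx is increased to 7 times its original value, Δp_min decreases to 1/7 of its original value.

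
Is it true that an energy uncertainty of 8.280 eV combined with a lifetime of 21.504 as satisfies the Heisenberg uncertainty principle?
No, it violates the uncertainty relation.

Calculate the product ΔEΔt:
ΔE = 8.280 eV = 1.327e-18 J
ΔEΔt = (1.327e-18 J) × (2.150e-17 s)
ΔEΔt = 2.853e-35 J·s

Compare to the minimum allowed value ℏ/2:
ℏ/2 = 5.273e-35 J·s

Since ΔEΔt = 2.853e-35 J·s < 5.273e-35 J·s = ℏ/2,
this violates the uncertainty relation.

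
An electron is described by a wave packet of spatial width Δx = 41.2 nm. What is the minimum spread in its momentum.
1.280 × 10^-27 kg·m/s

For a wave packet, the spatial width Δx and momentum spread Δp are related by the uncertainty principle:
ΔxΔp ≥ ℏ/2

The minimum momentum spread is:
Δp_min = ℏ/(2Δx)
Δp_min = (1.055e-34 J·s) / (2 × 4.120e-08 m)
Δp_min = 1.280e-27 kg·m/s

A wave packet cannot have both a well-defined position and well-defined momentum.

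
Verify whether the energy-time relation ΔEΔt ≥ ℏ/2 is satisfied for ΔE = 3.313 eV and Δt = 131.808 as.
Yes, it satisfies the uncertainty relation.

Calculate the product ΔEΔt:
ΔE = 3.313 eV = 5.308e-19 J
ΔEΔt = (5.308e-19 J) × (1.318e-16 s)
ΔEΔt = 6.996e-35 J·s

Compare to the minimum allowed value ℏ/2:
ℏ/2 = 5.273e-35 J·s

Since ΔEΔt = 6.996e-35 J·s ≥ 5.273e-35 J·s = ℏ/2,
this satisfies the uncertainty relation.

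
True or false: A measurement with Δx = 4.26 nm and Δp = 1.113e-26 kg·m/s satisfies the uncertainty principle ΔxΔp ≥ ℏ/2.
No, it violates the uncertainty principle (impossible measurement).

Calculate the product ΔxΔp:
ΔxΔp = (4.260e-09 m) × (1.113e-26 kg·m/s)
ΔxΔp = 4.741e-35 J·s

Compare to the minimum allowed value ℏ/2:
ℏ/2 = 5.273e-35 J·s

Since ΔxΔp = 4.741e-35 J·s < 5.273e-35 J·s = ℏ/2,
the measurement violates the uncertainty principle.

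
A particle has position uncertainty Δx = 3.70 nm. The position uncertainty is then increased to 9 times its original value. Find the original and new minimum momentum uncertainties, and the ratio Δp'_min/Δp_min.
Original Δp_min = 1.425 × 10^-26 kg·m/s; new Δp'_min = 1.583 × 10^-27 kg·m/s; ratio Δp'_min/Δp_min = 1/9.

From the uncertainty principle ΔxΔp ≥ ℏ/2, the minimum momentum uncertainty is Δp_min = ℏ/(2Δx).

Original (Δx = 3.70 nm = 3.700e-09 m):
Δp_min = (1.055e-34 J·s)/(2 × 3.700e-09 m) = 1.425e-26 kg·m/s

When Δx → 9Δx:
Δp'_min = ℏ/(2 × 9Δx) = (1/9) × ℏ/(2Δx) = (1/9) × Δp_min
Δp'_min = 1/9 × 1.425e-26 kg·m/s = 1.583e-27 kg·m/s

Since Δp_min ∝ 1/Δx, when Δx is increased to 9 times its original value, Δp_min decreases to 1/9 of its original value.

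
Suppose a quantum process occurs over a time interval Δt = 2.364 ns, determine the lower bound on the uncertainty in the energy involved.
139.216 neV

Using the energy-time uncertainty principle:
ΔEΔt ≥ ℏ/2

The minimum uncertainty in energy is:
ΔE_min = ℏ/(2Δt)
ΔE_min = (1.055e-34 J·s) / (2 × 2.364e-09 s)
ΔE_min = 2.230e-26 J = 139.216 neV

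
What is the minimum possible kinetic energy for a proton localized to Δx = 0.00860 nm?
70.139 meV

Localizing a particle requires giving it sufficient momentum uncertainty:

1. From uncertainty principle: Δp ≥ ℏ/(2Δx)
   Δp_min = (1.055e-34 J·s) / (2 × 8.600e-12 m)
   Δp_min = 6.131e-24 kg·m/s

2. This momentum uncertainty corresponds to kinetic energy:
   KE ≈ (Δp)²/(2m) = (6.131e-24)²/(2 × 1.673e-27 kg)
   KE = 1.124e-20 J = 70.139 meV

Tighter localization requires more energy.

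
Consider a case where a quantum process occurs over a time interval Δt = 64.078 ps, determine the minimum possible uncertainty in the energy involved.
5.136 μeV

Using the energy-time uncertainty principle:
ΔEΔt ≥ ℏ/2

The minimum uncertainty in energy is:
ΔE_min = ℏ/(2Δt)
ΔE_min = (1.055e-34 J·s) / (2 × 6.408e-11 s)
ΔE_min = 8.229e-25 J = 5.136 μeV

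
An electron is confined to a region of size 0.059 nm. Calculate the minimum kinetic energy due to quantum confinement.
2.736 eV

Using the uncertainty principle:

1. Position uncertainty: Δx ≈ 5.900e-11 m
2. Minimum momentum uncertainty: Δp = ℏ/(2Δx) = 8.937e-25 kg·m/s
3. Minimum kinetic energy:
   KE = (Δp)²/(2m) = (8.937e-25)²/(2 × 9.109e-31 kg)
   KE = 4.384e-19 J = 2.736 eV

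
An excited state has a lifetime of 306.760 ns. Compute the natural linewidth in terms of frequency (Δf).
259.413 kHz

Using the energy-time uncertainty principle and E = hf:
ΔEΔt ≥ ℏ/2
hΔf·Δt ≥ ℏ/2

The minimum frequency uncertainty is:
Δf = ℏ/(2hτ) = 1/(4πτ)
Δf = 1/(4π × 3.068e-07 s)
Δf = 2.594e+05 Hz = 259.413 kHz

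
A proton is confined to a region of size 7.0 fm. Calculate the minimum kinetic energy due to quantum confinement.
105.866 keV

Using the uncertainty principle:

1. Position uncertainty: Δx ≈ 7.000e-15 m
2. Minimum momentum uncertainty: Δp = ℏ/(2Δx) = 7.533e-21 kg·m/s
3. Minimum kinetic energy:
   KE = (Δp)²/(2m) = (7.533e-21)²/(2 × 1.673e-27 kg)
   KE = 1.696e-14 J = 105.866 keV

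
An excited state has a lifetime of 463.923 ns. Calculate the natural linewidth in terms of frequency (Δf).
171.532 kHz

Using the energy-time uncertainty principle and E = hf:
ΔEΔt ≥ ℏ/2
hΔf·Δt ≥ ℏ/2

The minimum frequency uncertainty is:
Δf = ℏ/(2hτ) = 1/(4πτ)
Δf = 1/(4π × 4.639e-07 s)
Δf = 1.715e+05 Hz = 171.532 kHz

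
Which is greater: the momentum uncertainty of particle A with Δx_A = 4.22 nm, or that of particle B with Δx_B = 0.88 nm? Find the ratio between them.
Particle B has the larger minimum momentum uncertainty, by a factor of 4.80.

For each particle, the minimum momentum uncertainty is Δp_min = ℏ/(2Δx):

Particle A: Δp_A = ℏ/(2×4.220e-09 m) = 1.249e-26 kg·m/s
Particle B: Δp_B = ℏ/(2×8.800e-10 m) = 5.992e-26 kg·m/s

Ratio: Δp_B/Δp_A = 4.80

Since Δp_min ∝ 1/Δx, the particle with smaller position uncertainty (B) has larger momentum uncertainty.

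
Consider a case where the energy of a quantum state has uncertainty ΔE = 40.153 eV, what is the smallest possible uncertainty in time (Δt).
8.196 as

Using the energy-time uncertainty principle:
ΔEΔt ≥ ℏ/2

The minimum uncertainty in time is:
Δt_min = ℏ/(2ΔE)
Δt_min = (1.055e-34 J·s) / (2 × 6.433e-18 J)
Δt_min = 8.196e-18 s = 8.196 as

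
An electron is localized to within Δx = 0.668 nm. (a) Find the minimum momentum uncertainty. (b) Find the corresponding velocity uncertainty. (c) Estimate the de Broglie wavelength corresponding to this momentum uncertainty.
(a) Δp_min = 7.894 × 10^-26 kg·m/s
(b) Δv_min = 86.652 km/s
(c) λ_dB = 8.394 nm

Step-by-step:

(a) From the uncertainty principle:
Δp_min = ℏ/(2Δx) = (1.055e-34 J·s)/(2 × 6.680e-10 m) = 7.894e-26 kg·m/s

(b) The velocity uncertainty:
Δv = Δp/m = (7.894e-26 kg·m/s)/(9.109e-31 kg) = 8.665e+04 m/s = 86.652 km/s

(c) The de Broglie wavelength for this momentum:
λ = h/p = (6.626e-34 J·s)/(7.894e-26 kg·m/s) = 8.394e-09 m = 8.394 nm

Note: The de Broglie wavelength is comparable to the localization size, as expected from wave-particle duality.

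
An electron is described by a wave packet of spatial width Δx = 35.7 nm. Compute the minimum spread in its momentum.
1.477 × 10^-27 kg·m/s

For a wave packet, the spatial width Δx and momentum spread Δp are related by the uncertainty principle:
ΔxΔp ≥ ℏ/2

The minimum momentum spread is:
Δp_min = ℏ/(2Δx)
Δp_min = (1.055e-34 J·s) / (2 × 3.570e-08 m)
Δp_min = 1.477e-27 kg·m/s

A wave packet cannot have both a well-defined position and well-defined momentum.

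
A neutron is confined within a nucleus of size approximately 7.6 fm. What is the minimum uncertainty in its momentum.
6.938 × 10^-21 kg·m/s

Using the Heisenberg uncertainty principle:
ΔxΔp ≥ ℏ/2

With Δx ≈ L = 7.600e-15 m (the confinement size):
Δp_min = ℏ/(2Δx)
Δp_min = (1.055e-34 J·s) / (2 × 7.600e-15 m)
Δp_min = 6.938e-21 kg·m/s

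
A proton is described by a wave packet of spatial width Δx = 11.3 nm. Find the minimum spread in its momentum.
4.666 × 10^-27 kg·m/s

For a wave packet, the spatial width Δx and momentum spread Δp are related by the uncertainty principle:
ΔxΔp ≥ ℏ/2

The minimum momentum spread is:
Δp_min = ℏ/(2Δx)
Δp_min = (1.055e-34 J·s) / (2 × 1.130e-08 m)
Δp_min = 4.666e-27 kg·m/s

A wave packet cannot have both a well-defined position and well-defined momentum.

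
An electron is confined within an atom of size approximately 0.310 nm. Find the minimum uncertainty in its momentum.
1.701 × 10^-25 kg·m/s

Using the Heisenberg uncertainty principle:
ΔxΔp ≥ ℏ/2

With Δx ≈ L = 3.100e-10 m (the confinement size):
Δp_min = ℏ/(2Δx)
Δp_min = (1.055e-34 J·s) / (2 × 3.100e-10 m)
Δp_min = 1.701e-25 kg·m/s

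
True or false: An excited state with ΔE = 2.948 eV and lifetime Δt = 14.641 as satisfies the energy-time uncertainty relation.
No, it violates the uncertainty relation.

Calculate the product ΔEΔt:
ΔE = 2.948 eV = 4.723e-19 J
ΔEΔt = (4.723e-19 J) × (1.464e-17 s)
ΔEΔt = 6.915e-36 J·s

Compare to the minimum allowed value ℏ/2:
ℏ/2 = 5.273e-35 J·s

Since ΔEΔt = 6.915e-36 J·s < 5.273e-35 J·s = ℏ/2,
this violates the uncertainty relation.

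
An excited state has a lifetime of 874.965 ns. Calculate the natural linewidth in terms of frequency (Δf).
90.949 kHz

Using the energy-time uncertainty principle and E = hf:
ΔEΔt ≥ ℏ/2
hΔf·Δt ≥ ℏ/2

The minimum frequency uncertainty is:
Δf = ℏ/(2hτ) = 1/(4πτ)
Δf = 1/(4π × 8.750e-07 s)
Δf = 9.095e+04 Hz = 90.949 kHz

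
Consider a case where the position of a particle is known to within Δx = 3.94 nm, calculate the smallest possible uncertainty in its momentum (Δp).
1.338 × 10^-26 kg·m/s

Using the Heisenberg uncertainty principle:
ΔxΔp ≥ ℏ/2

The minimum uncertainty in momentum is:
Δp_min = ℏ/(2Δx)
Δp_min = (1.055e-34 J·s) / (2 × 3.940e-09 m)
Δp_min = 1.338e-26 kg·m/s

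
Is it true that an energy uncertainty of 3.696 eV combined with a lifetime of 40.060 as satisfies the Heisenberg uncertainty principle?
No, it violates the uncertainty relation.

Calculate the product ΔEΔt:
ΔE = 3.696 eV = 5.922e-19 J
ΔEΔt = (5.922e-19 J) × (4.006e-17 s)
ΔEΔt = 2.372e-35 J·s

Compare to the minimum allowed value ℏ/2:
ℏ/2 = 5.273e-35 J·s

Since ΔEΔt = 2.372e-35 J·s < 5.273e-35 J·s = ℏ/2,
this violates the uncertainty relation.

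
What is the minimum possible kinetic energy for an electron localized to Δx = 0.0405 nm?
5.807 eV

Localizing a particle requires giving it sufficient momentum uncertainty:

1. From uncertainty principle: Δp ≥ ℏ/(2Δx)
   Δp_min = (1.055e-34 J·s) / (2 × 4.050e-11 m)
   Δp_min = 1.302e-24 kg·m/s

2. This momentum uncertainty corresponds to kinetic energy:
   KE ≈ (Δp)²/(2m) = (1.302e-24)²/(2 × 9.109e-31 kg)
   KE = 9.304e-19 J = 5.807 eV

Tighter localization requires more energy.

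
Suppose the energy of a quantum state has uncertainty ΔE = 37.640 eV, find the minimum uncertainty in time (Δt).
8.744 as

Using the energy-time uncertainty principle:
ΔEΔt ≥ ℏ/2

The minimum uncertainty in time is:
Δt_min = ℏ/(2ΔE)
Δt_min = (1.055e-34 J·s) / (2 × 6.031e-18 J)
Δt_min = 8.744e-18 s = 8.744 as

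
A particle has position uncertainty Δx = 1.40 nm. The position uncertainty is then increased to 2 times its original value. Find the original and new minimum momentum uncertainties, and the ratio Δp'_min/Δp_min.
Original Δp_min = 3.766 × 10^-26 kg·m/s; new Δp'_min = 1.883 × 10^-26 kg·m/s; ratio Δp'_min/Δp_min = 1/2.

From the uncertainty principle ΔxΔp ≥ ℏ/2, the minimum momentum uncertainty is Δp_min = ℏ/(2Δx).

Original (Δx = 1.40 nm = 1.400e-09 m):
Δp_min = (1.055e-34 J·s)/(2 × 1.400e-09 m) = 3.766e-26 kg·m/s

When Δx → 2Δx:
Δp'_min = ℏ/(2 × 2Δx) = (1/2) × ℏ/(2Δx) = (1/2) × Δp_min
Δp'_min = 1/2 × 3.766e-26 kg·m/s = 1.883e-26 kg·m/s

Since Δp_min ∝ 1/Δx, when Δx is increased to 2 times its original value, Δp_min decreases to 1/2 of its original value.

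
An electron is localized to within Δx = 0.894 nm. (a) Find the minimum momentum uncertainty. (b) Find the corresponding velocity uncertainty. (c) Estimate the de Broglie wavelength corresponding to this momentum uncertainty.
(a) Δp_min = 5.898 × 10^-26 kg·m/s
(b) Δv_min = 64.747 km/s
(c) λ_dB = 11.234 nm

Step-by-step:

(a) From the uncertainty principle:
Δp_min = ℏ/(2Δx) = (1.055e-34 J·s)/(2 × 8.940e-10 m) = 5.898e-26 kg·m/s

(b) The velocity uncertainty:
Δv = Δp/m = (5.898e-26 kg·m/s)/(9.109e-31 kg) = 6.475e+04 m/s = 64.747 km/s

(c) The de Broglie wavelength for this momentum:
λ = h/p = (6.626e-34 J·s)/(5.898e-26 kg·m/s) = 1.123e-08 m = 11.234 nm

Note: The de Broglie wavelength is comparable to the localization size, as expected from wave-particle duality.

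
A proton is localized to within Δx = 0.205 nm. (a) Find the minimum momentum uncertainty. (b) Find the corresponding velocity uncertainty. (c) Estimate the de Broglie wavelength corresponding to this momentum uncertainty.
(a) Δp_min = 2.572 × 10^-25 kg·m/s
(b) Δv_min = 153.778 m/s
(c) λ_dB = 2.576 nm

Step-by-step:

(a) From the uncertainty principle:
Δp_min = ℏ/(2Δx) = (1.055e-34 J·s)/(2 × 2.050e-10 m) = 2.572e-25 kg·m/s

(b) The velocity uncertainty:
Δv = Δp/m = (2.572e-25 kg·m/s)/(1.673e-27 kg) = 1.538e+02 m/s = 153.778 m/s

(c) The de Broglie wavelength for this momentum:
λ = h/p = (6.626e-34 J·s)/(2.572e-25 kg·m/s) = 2.576e-09 m = 2.576 nm

Note: The de Broglie wavelength is comparable to the localization size, as expected from wave-particle duality.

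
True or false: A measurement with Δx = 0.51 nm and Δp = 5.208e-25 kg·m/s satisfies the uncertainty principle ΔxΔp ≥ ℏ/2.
Yes, it satisfies the uncertainty principle.

Calculate the product ΔxΔp:
ΔxΔp = (5.100e-10 m) × (5.208e-25 kg·m/s)
ΔxΔp = 2.656e-34 J·s

Compare to the minimum allowed value ℏ/2:
ℏ/2 = 5.273e-35 J·s

Since ΔxΔp = 2.656e-34 J·s ≥ 5.273e-35 J·s = ℏ/2,
the measurement satisfies the uncertainty principle.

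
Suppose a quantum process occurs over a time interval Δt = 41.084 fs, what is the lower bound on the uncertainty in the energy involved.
8.011 meV

Using the energy-time uncertainty principle:
ΔEΔt ≥ ℏ/2

The minimum uncertainty in energy is:
ΔE_min = ℏ/(2Δt)
ΔE_min = (1.055e-34 J·s) / (2 × 4.108e-14 s)
ΔE_min = 1.283e-21 J = 8.011 meV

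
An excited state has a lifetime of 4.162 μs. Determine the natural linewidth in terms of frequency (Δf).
19.120 kHz

Using the energy-time uncertainty principle and E = hf:
ΔEΔt ≥ ℏ/2
hΔf·Δt ≥ ℏ/2

The minimum frequency uncertainty is:
Δf = ℏ/(2hτ) = 1/(4πτ)
Δf = 1/(4π × 4.162e-06 s)
Δf = 1.912e+04 Hz = 19.120 kHz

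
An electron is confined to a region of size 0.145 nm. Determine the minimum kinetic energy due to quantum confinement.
453.030 meV

Using the uncertainty principle:

1. Position uncertainty: Δx ≈ 1.450e-10 m
2. Minimum momentum uncertainty: Δp = ℏ/(2Δx) = 3.636e-25 kg·m/s
3. Minimum kinetic energy:
   KE = (Δp)²/(2m) = (3.636e-25)²/(2 × 9.109e-31 kg)
   KE = 7.258e-20 J = 453.030 meV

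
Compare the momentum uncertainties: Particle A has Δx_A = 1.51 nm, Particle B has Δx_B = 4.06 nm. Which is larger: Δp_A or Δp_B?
Particle A has the larger minimum momentum uncertainty, by a factor of 2.69.

For each particle, the minimum momentum uncertainty is Δp_min = ℏ/(2Δx):

Particle A: Δp_A = ℏ/(2×1.510e-09 m) = 3.492e-26 kg·m/s
Particle B: Δp_B = ℏ/(2×4.060e-09 m) = 1.299e-26 kg·m/s

Ratio: Δp_A/Δp_B = 2.69

Since Δp_min ∝ 1/Δx, the particle with smaller position uncertainty (A) has larger momentum uncertainty.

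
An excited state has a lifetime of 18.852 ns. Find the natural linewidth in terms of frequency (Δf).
4.221 MHz

Using the energy-time uncertainty principle and E = hf:
ΔEΔt ≥ ℏ/2
hΔf·Δt ≥ ℏ/2

The minimum frequency uncertainty is:
Δf = ℏ/(2hτ) = 1/(4πτ)
Δf = 1/(4π × 1.885e-08 s)
Δf = 4.221e+06 Hz = 4.221 MHz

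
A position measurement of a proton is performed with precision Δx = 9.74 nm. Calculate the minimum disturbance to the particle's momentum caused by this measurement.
5.414 × 10^-27 kg·m/s

The uncertainty principle implies that measuring position disturbs momentum:
ΔxΔp ≥ ℏ/2

When we measure position with precision Δx, we necessarily introduce a momentum uncertainty:
Δp ≥ ℏ/(2Δx)
Δp_min = (1.055e-34 J·s) / (2 × 9.740e-09 m)
Δp_min = 5.414e-27 kg·m/s

The more precisely we measure position, the greater the momentum disturbance.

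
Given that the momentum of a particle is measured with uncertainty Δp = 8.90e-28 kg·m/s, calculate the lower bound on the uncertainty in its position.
59.246 nm

Using the Heisenberg uncertainty principle:
ΔxΔp ≥ ℏ/2

The minimum uncertainty in position is:
Δx_min = ℏ/(2Δp)
Δx_min = (1.055e-34 J·s) / (2 × 8.900e-28 kg·m/s)
Δx_min = 5.925e-08 m = 59.246 nm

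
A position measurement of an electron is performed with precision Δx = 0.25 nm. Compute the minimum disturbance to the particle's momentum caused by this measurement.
2.109 × 10^-25 kg·m/s

The uncertainty principle implies that measuring position disturbs momentum:
ΔxΔp ≥ ℏ/2

When we measure position with precision Δx, we necessarily introduce a momentum uncertainty:
Δp ≥ ℏ/(2Δx)
Δp_min = (1.055e-34 J·s) / (2 × 2.500e-10 m)
Δp_min = 2.109e-25 kg·m/s

The more precisely we measure position, the greater the momentum disturbance.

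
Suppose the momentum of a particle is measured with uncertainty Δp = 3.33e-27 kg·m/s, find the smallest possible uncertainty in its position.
15.834 nm

Using the Heisenberg uncertainty principle:
ΔxΔp ≥ ℏ/2

The minimum uncertainty in position is:
Δx_min = ℏ/(2Δp)
Δx_min = (1.055e-34 J·s) / (2 × 3.330e-27 kg·m/s)
Δx_min = 1.583e-08 m = 15.834 nm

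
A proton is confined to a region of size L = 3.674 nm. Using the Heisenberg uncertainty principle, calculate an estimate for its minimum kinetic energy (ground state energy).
384.305 neV

Using the uncertainty principle to estimate ground state energy:

1. The position uncertainty is approximately the confinement size:
   Δx ≈ L = 3.674e-09 m

2. From ΔxΔp ≥ ℏ/2, the minimum momentum uncertainty is:
   Δp ≈ ℏ/(2L) = 1.435e-26 kg·m/s

3. The kinetic energy is approximately:
   KE ≈ (Δp)²/(2m) = (1.435e-26)²/(2 × 1.673e-27 kg)
   KE ≈ 6.157e-26 J = 384.305 neV

This is an order-of-magnitude estimate of the ground state energy.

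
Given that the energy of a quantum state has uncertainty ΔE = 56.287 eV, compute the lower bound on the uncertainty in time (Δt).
5.847 as

Using the energy-time uncertainty principle:
ΔEΔt ≥ ℏ/2

The minimum uncertainty in time is:
Δt_min = ℏ/(2ΔE)
Δt_min = (1.055e-34 J·s) / (2 × 9.018e-18 J)
Δt_min = 5.847e-18 s = 5.847 as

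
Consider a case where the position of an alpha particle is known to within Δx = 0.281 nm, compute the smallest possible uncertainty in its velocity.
28.240 m/s

Using the Heisenberg uncertainty principle and Δp = mΔv:
ΔxΔp ≥ ℏ/2
Δx(mΔv) ≥ ℏ/2

The minimum uncertainty in velocity is:
Δv_min = ℏ/(2mΔx)
Δv_min = (1.055e-34 J·s) / (2 × 6.645e-27 kg × 2.810e-10 m)
Δv_min = 2.824e+01 m/s = 28.240 m/s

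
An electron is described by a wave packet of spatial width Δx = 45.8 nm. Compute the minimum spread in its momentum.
1.151 × 10^-27 kg·m/s

For a wave packet, the spatial width Δx and momentum spread Δp are related by the uncertainty principle:
ΔxΔp ≥ ℏ/2

The minimum momentum spread is:
Δp_min = ℏ/(2Δx)
Δp_min = (1.055e-34 J·s) / (2 × 4.580e-08 m)
Δp_min = 1.151e-27 kg·m/s

A wave packet cannot have both a well-defined position and well-defined momentum.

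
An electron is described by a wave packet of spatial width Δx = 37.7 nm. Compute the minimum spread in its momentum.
1.399 × 10^-27 kg·m/s

For a wave packet, the spatial width Δx and momentum spread Δp are related by the uncertainty principle:
ΔxΔp ≥ ℏ/2

The minimum momentum spread is:
Δp_min = ℏ/(2Δx)
Δp_min = (1.055e-34 J·s) / (2 × 3.770e-08 m)
Δp_min = 1.399e-27 kg·m/s

A wave packet cannot have both a well-defined position and well-defined momentum.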